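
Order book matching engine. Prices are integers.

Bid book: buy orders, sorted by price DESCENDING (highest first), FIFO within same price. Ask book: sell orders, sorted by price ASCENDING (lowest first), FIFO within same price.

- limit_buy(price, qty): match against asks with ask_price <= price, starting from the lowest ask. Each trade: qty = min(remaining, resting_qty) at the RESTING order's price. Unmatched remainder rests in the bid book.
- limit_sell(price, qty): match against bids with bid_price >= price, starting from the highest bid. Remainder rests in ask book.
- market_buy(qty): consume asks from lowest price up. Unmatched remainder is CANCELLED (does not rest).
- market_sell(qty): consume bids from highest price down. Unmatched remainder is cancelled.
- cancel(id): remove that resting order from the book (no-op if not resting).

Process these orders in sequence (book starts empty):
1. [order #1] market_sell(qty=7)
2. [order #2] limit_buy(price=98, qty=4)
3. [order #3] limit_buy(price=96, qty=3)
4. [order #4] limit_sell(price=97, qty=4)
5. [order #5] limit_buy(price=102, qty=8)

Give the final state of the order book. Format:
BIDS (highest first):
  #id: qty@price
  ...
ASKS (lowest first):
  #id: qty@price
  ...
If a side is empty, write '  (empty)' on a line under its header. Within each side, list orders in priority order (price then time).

Answer: BIDS (highest first):
  #5: 8@102
  #3: 3@96
ASKS (lowest first):
  (empty)

Derivation:
After op 1 [order #1] market_sell(qty=7): fills=none; bids=[-] asks=[-]
After op 2 [order #2] limit_buy(price=98, qty=4): fills=none; bids=[#2:4@98] asks=[-]
After op 3 [order #3] limit_buy(price=96, qty=3): fills=none; bids=[#2:4@98 #3:3@96] asks=[-]
After op 4 [order #4] limit_sell(price=97, qty=4): fills=#2x#4:4@98; bids=[#3:3@96] asks=[-]
After op 5 [order #5] limit_buy(price=102, qty=8): fills=none; bids=[#5:8@102 #3:3@96] asks=[-]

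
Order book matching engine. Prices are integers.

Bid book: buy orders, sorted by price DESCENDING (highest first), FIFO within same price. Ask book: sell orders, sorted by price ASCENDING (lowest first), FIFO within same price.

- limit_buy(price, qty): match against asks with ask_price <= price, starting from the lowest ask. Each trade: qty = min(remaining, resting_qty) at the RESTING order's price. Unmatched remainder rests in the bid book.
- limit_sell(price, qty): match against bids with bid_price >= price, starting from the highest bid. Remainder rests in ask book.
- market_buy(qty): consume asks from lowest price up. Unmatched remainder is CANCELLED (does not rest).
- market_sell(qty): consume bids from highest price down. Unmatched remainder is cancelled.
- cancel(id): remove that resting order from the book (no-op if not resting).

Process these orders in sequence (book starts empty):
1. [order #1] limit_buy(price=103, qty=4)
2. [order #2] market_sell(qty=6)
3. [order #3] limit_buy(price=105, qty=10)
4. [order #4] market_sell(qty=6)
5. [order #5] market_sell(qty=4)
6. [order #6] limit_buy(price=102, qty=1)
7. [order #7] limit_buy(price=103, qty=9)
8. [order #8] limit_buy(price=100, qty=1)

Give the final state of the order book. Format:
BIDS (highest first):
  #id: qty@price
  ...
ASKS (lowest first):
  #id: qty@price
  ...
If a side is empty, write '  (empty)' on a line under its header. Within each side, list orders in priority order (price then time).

After op 1 [order #1] limit_buy(price=103, qty=4): fills=none; bids=[#1:4@103] asks=[-]
After op 2 [order #2] market_sell(qty=6): fills=#1x#2:4@103; bids=[-] asks=[-]
After op 3 [order #3] limit_buy(price=105, qty=10): fills=none; bids=[#3:10@105] asks=[-]
After op 4 [order #4] market_sell(qty=6): fills=#3x#4:6@105; bids=[#3:4@105] asks=[-]
After op 5 [order #5] market_sell(qty=4): fills=#3x#5:4@105; bids=[-] asks=[-]
After op 6 [order #6] limit_buy(price=102, qty=1): fills=none; bids=[#6:1@102] asks=[-]
After op 7 [order #7] limit_buy(price=103, qty=9): fills=none; bids=[#7:9@103 #6:1@102] asks=[-]
After op 8 [order #8] limit_buy(price=100, qty=1): fills=none; bids=[#7:9@103 #6:1@102 #8:1@100] asks=[-]

Answer: BIDS (highest first):
  #7: 9@103
  #6: 1@102
  #8: 1@100
ASKS (lowest first):
  (empty)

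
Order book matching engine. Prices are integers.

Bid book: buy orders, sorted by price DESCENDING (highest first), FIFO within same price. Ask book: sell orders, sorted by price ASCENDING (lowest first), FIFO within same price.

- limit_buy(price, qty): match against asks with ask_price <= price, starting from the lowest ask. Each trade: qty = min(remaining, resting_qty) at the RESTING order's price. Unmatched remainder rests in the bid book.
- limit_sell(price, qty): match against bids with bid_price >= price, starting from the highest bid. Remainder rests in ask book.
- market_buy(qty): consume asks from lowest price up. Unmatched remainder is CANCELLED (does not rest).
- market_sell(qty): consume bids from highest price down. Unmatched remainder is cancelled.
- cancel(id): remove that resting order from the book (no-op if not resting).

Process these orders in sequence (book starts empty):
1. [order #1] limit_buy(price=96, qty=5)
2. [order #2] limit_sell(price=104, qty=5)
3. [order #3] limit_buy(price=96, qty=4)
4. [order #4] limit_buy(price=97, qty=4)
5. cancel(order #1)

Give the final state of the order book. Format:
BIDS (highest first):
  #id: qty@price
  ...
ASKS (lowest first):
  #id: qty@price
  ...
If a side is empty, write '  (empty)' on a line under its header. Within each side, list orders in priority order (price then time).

After op 1 [order #1] limit_buy(price=96, qty=5): fills=none; bids=[#1:5@96] asks=[-]
After op 2 [order #2] limit_sell(price=104, qty=5): fills=none; bids=[#1:5@96] asks=[#2:5@104]
After op 3 [order #3] limit_buy(price=96, qty=4): fills=none; bids=[#1:5@96 #3:4@96] asks=[#2:5@104]
After op 4 [order #4] limit_buy(price=97, qty=4): fills=none; bids=[#4:4@97 #1:5@96 #3:4@96] asks=[#2:5@104]
After op 5 cancel(order #1): fills=none; bids=[#4:4@97 #3:4@96] asks=[#2:5@104]

Answer: BIDS (highest first):
  #4: 4@97
  #3: 4@96
ASKS (lowest first):
  #2: 5@104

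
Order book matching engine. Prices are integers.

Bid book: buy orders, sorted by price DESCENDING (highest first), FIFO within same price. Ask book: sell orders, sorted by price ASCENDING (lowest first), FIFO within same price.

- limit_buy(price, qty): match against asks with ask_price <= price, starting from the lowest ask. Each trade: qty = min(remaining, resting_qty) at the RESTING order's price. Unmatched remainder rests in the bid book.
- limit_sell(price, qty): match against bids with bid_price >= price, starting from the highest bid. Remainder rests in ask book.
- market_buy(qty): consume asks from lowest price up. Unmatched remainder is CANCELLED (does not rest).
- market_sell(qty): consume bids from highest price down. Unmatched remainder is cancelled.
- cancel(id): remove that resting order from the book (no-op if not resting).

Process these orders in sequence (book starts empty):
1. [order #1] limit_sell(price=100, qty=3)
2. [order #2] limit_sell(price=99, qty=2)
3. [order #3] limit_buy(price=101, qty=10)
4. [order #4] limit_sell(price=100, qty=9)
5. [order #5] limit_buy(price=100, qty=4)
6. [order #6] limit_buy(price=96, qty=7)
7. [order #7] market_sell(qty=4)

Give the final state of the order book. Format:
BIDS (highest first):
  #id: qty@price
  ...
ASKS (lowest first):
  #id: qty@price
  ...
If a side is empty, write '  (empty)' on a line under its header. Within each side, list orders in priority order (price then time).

After op 1 [order #1] limit_sell(price=100, qty=3): fills=none; bids=[-] asks=[#1:3@100]
After op 2 [order #2] limit_sell(price=99, qty=2): fills=none; bids=[-] asks=[#2:2@99 #1:3@100]
After op 3 [order #3] limit_buy(price=101, qty=10): fills=#3x#2:2@99 #3x#1:3@100; bids=[#3:5@101] asks=[-]
After op 4 [order #4] limit_sell(price=100, qty=9): fills=#3x#4:5@101; bids=[-] asks=[#4:4@100]
After op 5 [order #5] limit_buy(price=100, qty=4): fills=#5x#4:4@100; bids=[-] asks=[-]
After op 6 [order #6] limit_buy(price=96, qty=7): fills=none; bids=[#6:7@96] asks=[-]
After op 7 [order #7] market_sell(qty=4): fills=#6x#7:4@96; bids=[#6:3@96] asks=[-]

Answer: BIDS (highest first):
  #6: 3@96
ASKS (lowest first):
  (empty)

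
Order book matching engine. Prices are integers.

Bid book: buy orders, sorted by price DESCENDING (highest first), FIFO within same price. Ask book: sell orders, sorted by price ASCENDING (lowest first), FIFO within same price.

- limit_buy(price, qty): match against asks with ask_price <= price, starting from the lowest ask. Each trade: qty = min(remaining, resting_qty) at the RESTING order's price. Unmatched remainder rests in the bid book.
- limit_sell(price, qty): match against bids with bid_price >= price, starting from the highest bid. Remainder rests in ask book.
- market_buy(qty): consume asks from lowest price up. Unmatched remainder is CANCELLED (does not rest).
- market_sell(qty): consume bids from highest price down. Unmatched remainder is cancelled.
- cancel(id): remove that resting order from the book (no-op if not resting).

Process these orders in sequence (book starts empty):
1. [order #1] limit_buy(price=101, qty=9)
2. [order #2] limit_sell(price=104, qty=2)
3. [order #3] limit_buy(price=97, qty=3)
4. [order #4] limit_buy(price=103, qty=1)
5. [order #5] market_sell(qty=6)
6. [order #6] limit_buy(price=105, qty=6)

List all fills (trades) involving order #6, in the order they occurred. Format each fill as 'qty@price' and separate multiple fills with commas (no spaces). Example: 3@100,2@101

Answer: 2@104

Derivation:
After op 1 [order #1] limit_buy(price=101, qty=9): fills=none; bids=[#1:9@101] asks=[-]
After op 2 [order #2] limit_sell(price=104, qty=2): fills=none; bids=[#1:9@101] asks=[#2:2@104]
After op 3 [order #3] limit_buy(price=97, qty=3): fills=none; bids=[#1:9@101 #3:3@97] asks=[#2:2@104]
After op 4 [order #4] limit_buy(price=103, qty=1): fills=none; bids=[#4:1@103 #1:9@101 #3:3@97] asks=[#2:2@104]
After op 5 [order #5] market_sell(qty=6): fills=#4x#5:1@103 #1x#5:5@101; bids=[#1:4@101 #3:3@97] asks=[#2:2@104]
After op 6 [order #6] limit_buy(price=105, qty=6): fills=#6x#2:2@104; bids=[#6:4@105 #1:4@101 #3:3@97] asks=[-]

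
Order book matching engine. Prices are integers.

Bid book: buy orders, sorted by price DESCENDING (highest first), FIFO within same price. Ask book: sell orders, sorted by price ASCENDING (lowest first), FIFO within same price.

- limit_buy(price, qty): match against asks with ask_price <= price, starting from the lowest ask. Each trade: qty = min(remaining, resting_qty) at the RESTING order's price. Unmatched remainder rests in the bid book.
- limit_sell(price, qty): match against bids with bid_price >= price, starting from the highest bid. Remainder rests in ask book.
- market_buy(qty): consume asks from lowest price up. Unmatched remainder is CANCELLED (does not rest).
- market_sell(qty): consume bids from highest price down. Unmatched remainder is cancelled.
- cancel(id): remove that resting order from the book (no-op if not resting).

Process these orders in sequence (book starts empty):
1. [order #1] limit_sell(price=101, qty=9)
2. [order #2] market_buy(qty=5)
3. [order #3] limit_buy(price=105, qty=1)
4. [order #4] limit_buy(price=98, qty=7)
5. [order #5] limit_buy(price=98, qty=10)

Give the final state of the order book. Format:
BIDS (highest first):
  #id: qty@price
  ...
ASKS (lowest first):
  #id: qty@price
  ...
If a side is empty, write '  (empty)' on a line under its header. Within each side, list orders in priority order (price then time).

After op 1 [order #1] limit_sell(price=101, qty=9): fills=none; bids=[-] asks=[#1:9@101]
After op 2 [order #2] market_buy(qty=5): fills=#2x#1:5@101; bids=[-] asks=[#1:4@101]
After op 3 [order #3] limit_buy(price=105, qty=1): fills=#3x#1:1@101; bids=[-] asks=[#1:3@101]
After op 4 [order #4] limit_buy(price=98, qty=7): fills=none; bids=[#4:7@98] asks=[#1:3@101]
After op 5 [order #5] limit_buy(price=98, qty=10): fills=none; bids=[#4:7@98 #5:10@98] asks=[#1:3@101]

Answer: BIDS (highest first):
  #4: 7@98
  #5: 10@98
ASKS (lowest first):
  #1: 3@101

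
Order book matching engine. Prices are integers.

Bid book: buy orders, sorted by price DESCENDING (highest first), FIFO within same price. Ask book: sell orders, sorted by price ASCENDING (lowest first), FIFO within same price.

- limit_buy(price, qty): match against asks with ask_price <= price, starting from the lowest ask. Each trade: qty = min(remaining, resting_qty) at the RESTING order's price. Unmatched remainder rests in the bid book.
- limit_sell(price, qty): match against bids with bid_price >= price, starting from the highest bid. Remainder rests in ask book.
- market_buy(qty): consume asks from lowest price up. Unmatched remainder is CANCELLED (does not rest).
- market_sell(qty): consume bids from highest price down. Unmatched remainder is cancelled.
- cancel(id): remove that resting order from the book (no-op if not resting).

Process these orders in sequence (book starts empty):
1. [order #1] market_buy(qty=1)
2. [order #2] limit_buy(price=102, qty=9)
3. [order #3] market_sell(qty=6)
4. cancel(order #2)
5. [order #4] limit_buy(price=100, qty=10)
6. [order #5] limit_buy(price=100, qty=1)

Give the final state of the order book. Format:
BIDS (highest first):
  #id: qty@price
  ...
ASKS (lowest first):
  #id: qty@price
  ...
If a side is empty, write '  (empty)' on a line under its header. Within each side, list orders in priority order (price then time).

After op 1 [order #1] market_buy(qty=1): fills=none; bids=[-] asks=[-]
After op 2 [order #2] limit_buy(price=102, qty=9): fills=none; bids=[#2:9@102] asks=[-]
After op 3 [order #3] market_sell(qty=6): fills=#2x#3:6@102; bids=[#2:3@102] asks=[-]
After op 4 cancel(order #2): fills=none; bids=[-] asks=[-]
After op 5 [order #4] limit_buy(price=100, qty=10): fills=none; bids=[#4:10@100] asks=[-]
After op 6 [order #5] limit_buy(price=100, qty=1): fills=none; bids=[#4:10@100 #5:1@100] asks=[-]

Answer: BIDS (highest first):
  #4: 10@100
  #5: 1@100
ASKS (lowest first):
  (empty)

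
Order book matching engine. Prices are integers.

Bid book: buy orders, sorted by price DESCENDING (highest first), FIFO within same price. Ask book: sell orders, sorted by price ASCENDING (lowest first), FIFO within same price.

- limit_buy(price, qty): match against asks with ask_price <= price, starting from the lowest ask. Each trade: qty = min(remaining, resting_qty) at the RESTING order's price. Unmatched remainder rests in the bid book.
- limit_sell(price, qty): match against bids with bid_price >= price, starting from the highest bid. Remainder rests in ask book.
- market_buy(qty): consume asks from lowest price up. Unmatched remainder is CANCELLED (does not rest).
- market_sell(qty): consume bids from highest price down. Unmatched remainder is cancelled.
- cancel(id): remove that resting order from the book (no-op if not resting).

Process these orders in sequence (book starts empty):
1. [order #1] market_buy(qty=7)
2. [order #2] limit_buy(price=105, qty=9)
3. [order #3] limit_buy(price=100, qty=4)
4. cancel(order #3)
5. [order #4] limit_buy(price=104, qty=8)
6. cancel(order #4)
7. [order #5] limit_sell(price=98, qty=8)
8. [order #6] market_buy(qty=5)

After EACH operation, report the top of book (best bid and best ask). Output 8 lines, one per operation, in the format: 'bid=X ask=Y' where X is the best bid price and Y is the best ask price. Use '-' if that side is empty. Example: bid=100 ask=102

After op 1 [order #1] market_buy(qty=7): fills=none; bids=[-] asks=[-]
After op 2 [order #2] limit_buy(price=105, qty=9): fills=none; bids=[#2:9@105] asks=[-]
After op 3 [order #3] limit_buy(price=100, qty=4): fills=none; bids=[#2:9@105 #3:4@100] asks=[-]
After op 4 cancel(order #3): fills=none; bids=[#2:9@105] asks=[-]
After op 5 [order #4] limit_buy(price=104, qty=8): fills=none; bids=[#2:9@105 #4:8@104] asks=[-]
After op 6 cancel(order #4): fills=none; bids=[#2:9@105] asks=[-]
After op 7 [order #5] limit_sell(price=98, qty=8): fills=#2x#5:8@105; bids=[#2:1@105] asks=[-]
After op 8 [order #6] market_buy(qty=5): fills=none; bids=[#2:1@105] asks=[-]

Answer: bid=- ask=-
bid=105 ask=-
bid=105 ask=-
bid=105 ask=-
bid=105 ask=-
bid=105 ask=-
bid=105 ask=-
bid=105 ask=-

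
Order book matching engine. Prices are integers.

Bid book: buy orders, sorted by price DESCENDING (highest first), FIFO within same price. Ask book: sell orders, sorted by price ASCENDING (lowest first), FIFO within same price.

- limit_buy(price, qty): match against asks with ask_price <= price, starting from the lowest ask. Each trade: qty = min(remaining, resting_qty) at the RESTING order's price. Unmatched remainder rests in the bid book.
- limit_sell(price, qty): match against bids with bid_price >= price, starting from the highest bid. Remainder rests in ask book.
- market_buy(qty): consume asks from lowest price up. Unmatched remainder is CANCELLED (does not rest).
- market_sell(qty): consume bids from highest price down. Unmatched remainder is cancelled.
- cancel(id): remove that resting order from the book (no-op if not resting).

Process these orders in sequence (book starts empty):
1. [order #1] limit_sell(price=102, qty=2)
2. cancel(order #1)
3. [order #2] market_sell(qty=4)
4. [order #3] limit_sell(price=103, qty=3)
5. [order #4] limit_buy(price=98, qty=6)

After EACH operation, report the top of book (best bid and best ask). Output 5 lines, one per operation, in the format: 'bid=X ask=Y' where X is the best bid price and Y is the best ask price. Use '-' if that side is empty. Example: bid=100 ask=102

Answer: bid=- ask=102
bid=- ask=-
bid=- ask=-
bid=- ask=103
bid=98 ask=103

Derivation:
After op 1 [order #1] limit_sell(price=102, qty=2): fills=none; bids=[-] asks=[#1:2@102]
After op 2 cancel(order #1): fills=none; bids=[-] asks=[-]
After op 3 [order #2] market_sell(qty=4): fills=none; bids=[-] asks=[-]
After op 4 [order #3] limit_sell(price=103, qty=3): fills=none; bids=[-] asks=[#3:3@103]
After op 5 [order #4] limit_buy(price=98, qty=6): fills=none; bids=[#4:6@98] asks=[#3:3@103]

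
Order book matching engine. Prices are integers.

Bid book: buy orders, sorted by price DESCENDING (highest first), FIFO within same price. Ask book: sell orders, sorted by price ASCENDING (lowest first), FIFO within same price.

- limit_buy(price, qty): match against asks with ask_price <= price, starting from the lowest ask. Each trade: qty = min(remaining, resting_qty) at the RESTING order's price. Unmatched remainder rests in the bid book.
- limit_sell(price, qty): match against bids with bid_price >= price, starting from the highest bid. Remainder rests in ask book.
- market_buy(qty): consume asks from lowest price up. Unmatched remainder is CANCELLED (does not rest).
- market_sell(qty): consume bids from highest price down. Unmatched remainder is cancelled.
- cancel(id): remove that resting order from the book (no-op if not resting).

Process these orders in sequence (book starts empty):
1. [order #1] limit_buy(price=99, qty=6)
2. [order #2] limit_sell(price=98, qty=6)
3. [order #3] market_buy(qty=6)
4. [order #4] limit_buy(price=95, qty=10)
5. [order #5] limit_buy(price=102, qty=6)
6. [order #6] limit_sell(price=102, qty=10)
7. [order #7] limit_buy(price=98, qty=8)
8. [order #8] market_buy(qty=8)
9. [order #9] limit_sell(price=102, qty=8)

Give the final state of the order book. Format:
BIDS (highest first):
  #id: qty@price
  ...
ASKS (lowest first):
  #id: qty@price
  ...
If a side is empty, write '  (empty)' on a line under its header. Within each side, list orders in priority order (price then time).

Answer: BIDS (highest first):
  #7: 8@98
  #4: 10@95
ASKS (lowest first):
  #9: 8@102

Derivation:
After op 1 [order #1] limit_buy(price=99, qty=6): fills=none; bids=[#1:6@99] asks=[-]
After op 2 [order #2] limit_sell(price=98, qty=6): fills=#1x#2:6@99; bids=[-] asks=[-]
After op 3 [order #3] market_buy(qty=6): fills=none; bids=[-] asks=[-]
After op 4 [order #4] limit_buy(price=95, qty=10): fills=none; bids=[#4:10@95] asks=[-]
After op 5 [order #5] limit_buy(price=102, qty=6): fills=none; bids=[#5:6@102 #4:10@95] asks=[-]
After op 6 [order #6] limit_sell(price=102, qty=10): fills=#5x#6:6@102; bids=[#4:10@95] asks=[#6:4@102]
After op 7 [order #7] limit_buy(price=98, qty=8): fills=none; bids=[#7:8@98 #4:10@95] asks=[#6:4@102]
After op 8 [order #8] market_buy(qty=8): fills=#8x#6:4@102; bids=[#7:8@98 #4:10@95] asks=[-]
After op 9 [order #9] limit_sell(price=102, qty=8): fills=none; bids=[#7:8@98 #4:10@95] asks=[#9:8@102]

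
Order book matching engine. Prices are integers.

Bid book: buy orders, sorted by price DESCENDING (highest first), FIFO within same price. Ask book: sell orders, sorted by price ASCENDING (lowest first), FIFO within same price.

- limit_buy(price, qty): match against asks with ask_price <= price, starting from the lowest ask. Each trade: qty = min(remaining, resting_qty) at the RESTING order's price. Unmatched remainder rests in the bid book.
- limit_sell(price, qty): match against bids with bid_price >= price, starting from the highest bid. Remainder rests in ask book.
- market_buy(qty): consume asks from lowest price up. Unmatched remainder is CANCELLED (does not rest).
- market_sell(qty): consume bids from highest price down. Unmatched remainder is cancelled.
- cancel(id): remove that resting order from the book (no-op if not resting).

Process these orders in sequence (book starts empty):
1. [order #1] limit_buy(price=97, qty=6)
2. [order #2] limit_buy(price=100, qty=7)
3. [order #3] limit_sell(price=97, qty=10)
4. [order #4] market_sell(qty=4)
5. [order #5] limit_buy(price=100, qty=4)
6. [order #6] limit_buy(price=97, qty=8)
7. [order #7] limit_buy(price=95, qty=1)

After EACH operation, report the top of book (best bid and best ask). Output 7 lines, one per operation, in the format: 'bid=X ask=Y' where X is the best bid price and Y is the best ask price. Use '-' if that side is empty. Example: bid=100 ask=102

Answer: bid=97 ask=-
bid=100 ask=-
bid=97 ask=-
bid=- ask=-
bid=100 ask=-
bid=100 ask=-
bid=100 ask=-

Derivation:
After op 1 [order #1] limit_buy(price=97, qty=6): fills=none; bids=[#1:6@97] asks=[-]
After op 2 [order #2] limit_buy(price=100, qty=7): fills=none; bids=[#2:7@100 #1:6@97] asks=[-]
After op 3 [order #3] limit_sell(price=97, qty=10): fills=#2x#3:7@100 #1x#3:3@97; bids=[#1:3@97] asks=[-]
After op 4 [order #4] market_sell(qty=4): fills=#1x#4:3@97; bids=[-] asks=[-]
After op 5 [order #5] limit_buy(price=100, qty=4): fills=none; bids=[#5:4@100] asks=[-]
After op 6 [order #6] limit_buy(price=97, qty=8): fills=none; bids=[#5:4@100 #6:8@97] asks=[-]
After op 7 [order #7] limit_buy(price=95, qty=1): fills=none; bids=[#5:4@100 #6:8@97 #7:1@95] asks=[-]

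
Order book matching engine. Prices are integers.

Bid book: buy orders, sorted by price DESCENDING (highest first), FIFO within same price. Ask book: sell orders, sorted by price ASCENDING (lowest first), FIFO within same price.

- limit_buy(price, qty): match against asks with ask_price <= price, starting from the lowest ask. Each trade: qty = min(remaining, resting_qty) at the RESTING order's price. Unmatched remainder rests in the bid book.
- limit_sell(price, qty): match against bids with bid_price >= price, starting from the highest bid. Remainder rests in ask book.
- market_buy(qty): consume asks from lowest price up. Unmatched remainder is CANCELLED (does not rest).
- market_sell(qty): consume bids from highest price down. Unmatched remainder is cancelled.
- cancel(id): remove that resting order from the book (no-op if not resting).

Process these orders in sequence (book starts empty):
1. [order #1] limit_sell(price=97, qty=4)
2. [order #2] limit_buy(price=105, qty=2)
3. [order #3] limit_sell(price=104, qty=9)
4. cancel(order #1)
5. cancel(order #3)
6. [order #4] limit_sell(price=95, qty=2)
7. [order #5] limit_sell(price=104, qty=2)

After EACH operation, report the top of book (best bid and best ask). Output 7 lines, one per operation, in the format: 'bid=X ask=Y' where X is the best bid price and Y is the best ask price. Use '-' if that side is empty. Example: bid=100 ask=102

Answer: bid=- ask=97
bid=- ask=97
bid=- ask=97
bid=- ask=104
bid=- ask=-
bid=- ask=95
bid=- ask=95

Derivation:
After op 1 [order #1] limit_sell(price=97, qty=4): fills=none; bids=[-] asks=[#1:4@97]
After op 2 [order #2] limit_buy(price=105, qty=2): fills=#2x#1:2@97; bids=[-] asks=[#1:2@97]
After op 3 [order #3] limit_sell(price=104, qty=9): fills=none; bids=[-] asks=[#1:2@97 #3:9@104]
After op 4 cancel(order #1): fills=none; bids=[-] asks=[#3:9@104]
After op 5 cancel(order #3): fills=none; bids=[-] asks=[-]
After op 6 [order #4] limit_sell(price=95, qty=2): fills=none; bids=[-] asks=[#4:2@95]
After op 7 [order #5] limit_sell(price=104, qty=2): fills=none; bids=[-] asks=[#4:2@95 #5:2@104]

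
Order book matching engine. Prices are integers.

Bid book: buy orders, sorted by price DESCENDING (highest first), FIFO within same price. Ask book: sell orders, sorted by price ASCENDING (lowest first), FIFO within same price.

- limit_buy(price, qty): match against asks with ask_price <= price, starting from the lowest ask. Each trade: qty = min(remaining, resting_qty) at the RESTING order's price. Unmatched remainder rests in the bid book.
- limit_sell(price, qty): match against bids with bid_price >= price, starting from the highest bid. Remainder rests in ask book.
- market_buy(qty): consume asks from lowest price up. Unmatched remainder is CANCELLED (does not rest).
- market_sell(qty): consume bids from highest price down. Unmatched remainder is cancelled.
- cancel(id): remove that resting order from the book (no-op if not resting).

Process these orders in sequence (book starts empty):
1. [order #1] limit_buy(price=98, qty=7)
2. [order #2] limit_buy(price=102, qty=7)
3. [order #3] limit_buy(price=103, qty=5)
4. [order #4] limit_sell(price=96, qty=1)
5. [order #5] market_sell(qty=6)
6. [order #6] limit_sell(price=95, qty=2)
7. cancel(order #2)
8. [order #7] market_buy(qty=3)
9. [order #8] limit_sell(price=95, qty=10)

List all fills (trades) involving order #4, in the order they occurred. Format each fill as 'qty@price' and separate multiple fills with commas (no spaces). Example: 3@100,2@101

Answer: 1@103

Derivation:
After op 1 [order #1] limit_buy(price=98, qty=7): fills=none; bids=[#1:7@98] asks=[-]
After op 2 [order #2] limit_buy(price=102, qty=7): fills=none; bids=[#2:7@102 #1:7@98] asks=[-]
After op 3 [order #3] limit_buy(price=103, qty=5): fills=none; bids=[#3:5@103 #2:7@102 #1:7@98] asks=[-]
After op 4 [order #4] limit_sell(price=96, qty=1): fills=#3x#4:1@103; bids=[#3:4@103 #2:7@102 #1:7@98] asks=[-]
After op 5 [order #5] market_sell(qty=6): fills=#3x#5:4@103 #2x#5:2@102; bids=[#2:5@102 #1:7@98] asks=[-]
After op 6 [order #6] limit_sell(price=95, qty=2): fills=#2x#6:2@102; bids=[#2:3@102 #1:7@98] asks=[-]
After op 7 cancel(order #2): fills=none; bids=[#1:7@98] asks=[-]
After op 8 [order #7] market_buy(qty=3): fills=none; bids=[#1:7@98] asks=[-]
After op 9 [order #8] limit_sell(price=95, qty=10): fills=#1x#8:7@98; bids=[-] asks=[#8:3@95]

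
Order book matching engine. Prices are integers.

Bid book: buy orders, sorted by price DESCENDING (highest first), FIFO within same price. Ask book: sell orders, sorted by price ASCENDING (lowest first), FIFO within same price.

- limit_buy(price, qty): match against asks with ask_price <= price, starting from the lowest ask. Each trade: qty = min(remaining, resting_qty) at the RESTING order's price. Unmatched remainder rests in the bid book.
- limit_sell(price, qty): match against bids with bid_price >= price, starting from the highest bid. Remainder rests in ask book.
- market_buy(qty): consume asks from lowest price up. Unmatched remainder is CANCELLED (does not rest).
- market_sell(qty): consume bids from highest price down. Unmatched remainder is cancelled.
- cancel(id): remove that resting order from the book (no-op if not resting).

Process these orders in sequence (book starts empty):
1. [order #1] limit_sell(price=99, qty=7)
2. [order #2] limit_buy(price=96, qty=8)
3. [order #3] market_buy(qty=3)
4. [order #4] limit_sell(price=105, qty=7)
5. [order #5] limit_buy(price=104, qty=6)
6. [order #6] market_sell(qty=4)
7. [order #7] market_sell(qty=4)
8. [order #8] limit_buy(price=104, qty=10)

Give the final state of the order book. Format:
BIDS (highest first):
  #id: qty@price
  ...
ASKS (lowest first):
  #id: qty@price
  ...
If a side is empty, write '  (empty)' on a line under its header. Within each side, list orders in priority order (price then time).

After op 1 [order #1] limit_sell(price=99, qty=7): fills=none; bids=[-] asks=[#1:7@99]
After op 2 [order #2] limit_buy(price=96, qty=8): fills=none; bids=[#2:8@96] asks=[#1:7@99]
After op 3 [order #3] market_buy(qty=3): fills=#3x#1:3@99; bids=[#2:8@96] asks=[#1:4@99]
After op 4 [order #4] limit_sell(price=105, qty=7): fills=none; bids=[#2:8@96] asks=[#1:4@99 #4:7@105]
After op 5 [order #5] limit_buy(price=104, qty=6): fills=#5x#1:4@99; bids=[#5:2@104 #2:8@96] asks=[#4:7@105]
After op 6 [order #6] market_sell(qty=4): fills=#5x#6:2@104 #2x#6:2@96; bids=[#2:6@96] asks=[#4:7@105]
After op 7 [order #7] market_sell(qty=4): fills=#2x#7:4@96; bids=[#2:2@96] asks=[#4:7@105]
After op 8 [order #8] limit_buy(price=104, qty=10): fills=none; bids=[#8:10@104 #2:2@96] asks=[#4:7@105]

Answer: BIDS (highest first):
  #8: 10@104
  #2: 2@96
ASKS (lowest first):
  #4: 7@105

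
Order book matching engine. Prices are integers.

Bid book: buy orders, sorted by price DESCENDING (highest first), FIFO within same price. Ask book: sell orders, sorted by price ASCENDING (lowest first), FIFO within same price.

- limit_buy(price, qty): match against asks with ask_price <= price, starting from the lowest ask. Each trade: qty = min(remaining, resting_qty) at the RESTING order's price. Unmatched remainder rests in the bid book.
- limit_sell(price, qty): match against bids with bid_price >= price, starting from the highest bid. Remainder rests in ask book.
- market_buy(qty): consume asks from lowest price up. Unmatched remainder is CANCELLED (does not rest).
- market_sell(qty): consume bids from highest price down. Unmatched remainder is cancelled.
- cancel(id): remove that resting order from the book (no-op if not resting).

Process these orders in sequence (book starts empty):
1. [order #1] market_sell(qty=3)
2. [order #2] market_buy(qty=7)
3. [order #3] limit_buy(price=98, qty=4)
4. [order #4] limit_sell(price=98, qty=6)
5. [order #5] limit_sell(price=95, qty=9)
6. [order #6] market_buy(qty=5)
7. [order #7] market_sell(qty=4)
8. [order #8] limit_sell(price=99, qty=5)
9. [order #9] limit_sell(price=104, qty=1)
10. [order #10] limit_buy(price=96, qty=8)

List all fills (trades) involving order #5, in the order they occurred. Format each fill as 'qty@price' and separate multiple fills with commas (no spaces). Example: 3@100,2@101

After op 1 [order #1] market_sell(qty=3): fills=none; bids=[-] asks=[-]
After op 2 [order #2] market_buy(qty=7): fills=none; bids=[-] asks=[-]
After op 3 [order #3] limit_buy(price=98, qty=4): fills=none; bids=[#3:4@98] asks=[-]
After op 4 [order #4] limit_sell(price=98, qty=6): fills=#3x#4:4@98; bids=[-] asks=[#4:2@98]
After op 5 [order #5] limit_sell(price=95, qty=9): fills=none; bids=[-] asks=[#5:9@95 #4:2@98]
After op 6 [order #6] market_buy(qty=5): fills=#6x#5:5@95; bids=[-] asks=[#5:4@95 #4:2@98]
After op 7 [order #7] market_sell(qty=4): fills=none; bids=[-] asks=[#5:4@95 #4:2@98]
After op 8 [order #8] limit_sell(price=99, qty=5): fills=none; bids=[-] asks=[#5:4@95 #4:2@98 #8:5@99]
After op 9 [order #9] limit_sell(price=104, qty=1): fills=none; bids=[-] asks=[#5:4@95 #4:2@98 #8:5@99 #9:1@104]
After op 10 [order #10] limit_buy(price=96, qty=8): fills=#10x#5:4@95; bids=[#10:4@96] asks=[#4:2@98 #8:5@99 #9:1@104]

Answer: 5@95,4@95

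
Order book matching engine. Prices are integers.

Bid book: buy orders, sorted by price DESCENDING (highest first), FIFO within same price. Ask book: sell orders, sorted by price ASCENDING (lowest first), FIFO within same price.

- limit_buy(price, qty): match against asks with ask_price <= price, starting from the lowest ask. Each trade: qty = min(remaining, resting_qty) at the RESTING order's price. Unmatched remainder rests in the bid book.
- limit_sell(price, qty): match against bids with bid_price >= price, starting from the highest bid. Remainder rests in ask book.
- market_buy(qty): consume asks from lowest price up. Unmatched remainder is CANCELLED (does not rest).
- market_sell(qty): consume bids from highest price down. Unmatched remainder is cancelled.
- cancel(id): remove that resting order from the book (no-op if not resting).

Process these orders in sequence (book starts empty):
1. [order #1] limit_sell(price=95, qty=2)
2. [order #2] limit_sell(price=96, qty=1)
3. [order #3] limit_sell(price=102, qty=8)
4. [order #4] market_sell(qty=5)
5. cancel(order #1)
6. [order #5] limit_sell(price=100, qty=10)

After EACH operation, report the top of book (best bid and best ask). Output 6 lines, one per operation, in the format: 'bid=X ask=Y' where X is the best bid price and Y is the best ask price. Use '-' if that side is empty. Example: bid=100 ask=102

After op 1 [order #1] limit_sell(price=95, qty=2): fills=none; bids=[-] asks=[#1:2@95]
After op 2 [order #2] limit_sell(price=96, qty=1): fills=none; bids=[-] asks=[#1:2@95 #2:1@96]
After op 3 [order #3] limit_sell(price=102, qty=8): fills=none; bids=[-] asks=[#1:2@95 #2:1@96 #3:8@102]
After op 4 [order #4] market_sell(qty=5): fills=none; bids=[-] asks=[#1:2@95 #2:1@96 #3:8@102]
After op 5 cancel(order #1): fills=none; bids=[-] asks=[#2:1@96 #3:8@102]
After op 6 [order #5] limit_sell(price=100, qty=10): fills=none; bids=[-] asks=[#2:1@96 #5:10@100 #3:8@102]

Answer: bid=- ask=95
bid=- ask=95
bid=- ask=95
bid=- ask=95
bid=- ask=96
bid=- ask=96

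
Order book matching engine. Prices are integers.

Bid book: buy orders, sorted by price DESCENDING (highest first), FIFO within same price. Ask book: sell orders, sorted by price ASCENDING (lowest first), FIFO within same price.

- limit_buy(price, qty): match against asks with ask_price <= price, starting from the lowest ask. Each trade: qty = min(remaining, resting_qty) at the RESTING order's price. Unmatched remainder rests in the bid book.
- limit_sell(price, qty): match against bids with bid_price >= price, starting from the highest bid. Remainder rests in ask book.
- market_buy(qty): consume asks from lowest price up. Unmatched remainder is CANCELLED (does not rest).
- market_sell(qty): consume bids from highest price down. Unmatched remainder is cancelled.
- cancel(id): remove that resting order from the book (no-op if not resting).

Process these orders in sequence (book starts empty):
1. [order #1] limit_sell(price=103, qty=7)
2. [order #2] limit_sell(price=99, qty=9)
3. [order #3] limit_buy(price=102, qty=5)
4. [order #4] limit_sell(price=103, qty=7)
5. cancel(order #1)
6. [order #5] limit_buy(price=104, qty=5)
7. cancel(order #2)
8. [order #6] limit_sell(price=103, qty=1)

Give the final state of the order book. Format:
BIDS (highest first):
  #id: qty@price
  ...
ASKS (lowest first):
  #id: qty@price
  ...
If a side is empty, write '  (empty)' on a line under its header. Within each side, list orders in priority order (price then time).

After op 1 [order #1] limit_sell(price=103, qty=7): fills=none; bids=[-] asks=[#1:7@103]
After op 2 [order #2] limit_sell(price=99, qty=9): fills=none; bids=[-] asks=[#2:9@99 #1:7@103]
After op 3 [order #3] limit_buy(price=102, qty=5): fills=#3x#2:5@99; bids=[-] asks=[#2:4@99 #1:7@103]
After op 4 [order #4] limit_sell(price=103, qty=7): fills=none; bids=[-] asks=[#2:4@99 #1:7@103 #4:7@103]
After op 5 cancel(order #1): fills=none; bids=[-] asks=[#2:4@99 #4:7@103]
After op 6 [order #5] limit_buy(price=104, qty=5): fills=#5x#2:4@99 #5x#4:1@103; bids=[-] asks=[#4:6@103]
After op 7 cancel(order #2): fills=none; bids=[-] asks=[#4:6@103]
After op 8 [order #6] limit_sell(price=103, qty=1): fills=none; bids=[-] asks=[#4:6@103 #6:1@103]

Answer: BIDS (highest first):
  (empty)
ASKS (lowest first):
  #4: 6@103
  #6: 1@103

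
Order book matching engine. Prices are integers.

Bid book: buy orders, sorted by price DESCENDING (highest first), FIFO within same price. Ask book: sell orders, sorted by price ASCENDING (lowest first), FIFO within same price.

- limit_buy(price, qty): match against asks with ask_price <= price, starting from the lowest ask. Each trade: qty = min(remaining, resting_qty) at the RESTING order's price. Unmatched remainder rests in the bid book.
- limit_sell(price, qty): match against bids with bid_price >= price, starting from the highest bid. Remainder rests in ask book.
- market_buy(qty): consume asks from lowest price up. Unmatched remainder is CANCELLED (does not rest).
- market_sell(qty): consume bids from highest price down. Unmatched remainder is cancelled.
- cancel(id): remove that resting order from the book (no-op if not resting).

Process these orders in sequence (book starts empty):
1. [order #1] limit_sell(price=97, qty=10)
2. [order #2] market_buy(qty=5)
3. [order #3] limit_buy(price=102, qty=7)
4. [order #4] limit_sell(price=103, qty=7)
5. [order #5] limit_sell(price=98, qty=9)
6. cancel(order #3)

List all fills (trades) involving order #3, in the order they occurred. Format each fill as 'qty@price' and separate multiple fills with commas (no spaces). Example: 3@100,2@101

Answer: 5@97,2@102

Derivation:
After op 1 [order #1] limit_sell(price=97, qty=10): fills=none; bids=[-] asks=[#1:10@97]
After op 2 [order #2] market_buy(qty=5): fills=#2x#1:5@97; bids=[-] asks=[#1:5@97]
After op 3 [order #3] limit_buy(price=102, qty=7): fills=#3x#1:5@97; bids=[#3:2@102] asks=[-]
After op 4 [order #4] limit_sell(price=103, qty=7): fills=none; bids=[#3:2@102] asks=[#4:7@103]
After op 5 [order #5] limit_sell(price=98, qty=9): fills=#3x#5:2@102; bids=[-] asks=[#5:7@98 #4:7@103]
After op 6 cancel(order #3): fills=none; bids=[-] asks=[#5:7@98 #4:7@103]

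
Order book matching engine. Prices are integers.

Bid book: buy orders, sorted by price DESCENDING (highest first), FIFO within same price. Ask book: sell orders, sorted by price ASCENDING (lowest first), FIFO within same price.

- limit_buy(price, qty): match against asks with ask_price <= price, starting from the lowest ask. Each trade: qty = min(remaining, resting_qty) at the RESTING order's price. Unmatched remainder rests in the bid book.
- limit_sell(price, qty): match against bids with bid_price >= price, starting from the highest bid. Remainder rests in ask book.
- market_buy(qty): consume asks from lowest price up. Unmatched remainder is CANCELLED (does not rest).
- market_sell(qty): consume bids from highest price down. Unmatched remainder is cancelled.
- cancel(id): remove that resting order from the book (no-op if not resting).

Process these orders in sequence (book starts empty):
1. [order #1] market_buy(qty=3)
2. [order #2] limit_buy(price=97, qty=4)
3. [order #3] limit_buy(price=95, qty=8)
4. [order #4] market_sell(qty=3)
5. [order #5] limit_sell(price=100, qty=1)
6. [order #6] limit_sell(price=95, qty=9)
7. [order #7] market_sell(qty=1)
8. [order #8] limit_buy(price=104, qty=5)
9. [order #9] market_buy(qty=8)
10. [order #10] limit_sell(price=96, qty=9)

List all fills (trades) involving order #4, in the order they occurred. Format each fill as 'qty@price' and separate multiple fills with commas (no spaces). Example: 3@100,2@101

After op 1 [order #1] market_buy(qty=3): fills=none; bids=[-] asks=[-]
After op 2 [order #2] limit_buy(price=97, qty=4): fills=none; bids=[#2:4@97] asks=[-]
After op 3 [order #3] limit_buy(price=95, qty=8): fills=none; bids=[#2:4@97 #3:8@95] asks=[-]
After op 4 [order #4] market_sell(qty=3): fills=#2x#4:3@97; bids=[#2:1@97 #3:8@95] asks=[-]
After op 5 [order #5] limit_sell(price=100, qty=1): fills=none; bids=[#2:1@97 #3:8@95] asks=[#5:1@100]
After op 6 [order #6] limit_sell(price=95, qty=9): fills=#2x#6:1@97 #3x#6:8@95; bids=[-] asks=[#5:1@100]
After op 7 [order #7] market_sell(qty=1): fills=none; bids=[-] asks=[#5:1@100]
After op 8 [order #8] limit_buy(price=104, qty=5): fills=#8x#5:1@100; bids=[#8:4@104] asks=[-]
After op 9 [order #9] market_buy(qty=8): fills=none; bids=[#8:4@104] asks=[-]
After op 10 [order #10] limit_sell(price=96, qty=9): fills=#8x#10:4@104; bids=[-] asks=[#10:5@96]

Answer: 3@97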